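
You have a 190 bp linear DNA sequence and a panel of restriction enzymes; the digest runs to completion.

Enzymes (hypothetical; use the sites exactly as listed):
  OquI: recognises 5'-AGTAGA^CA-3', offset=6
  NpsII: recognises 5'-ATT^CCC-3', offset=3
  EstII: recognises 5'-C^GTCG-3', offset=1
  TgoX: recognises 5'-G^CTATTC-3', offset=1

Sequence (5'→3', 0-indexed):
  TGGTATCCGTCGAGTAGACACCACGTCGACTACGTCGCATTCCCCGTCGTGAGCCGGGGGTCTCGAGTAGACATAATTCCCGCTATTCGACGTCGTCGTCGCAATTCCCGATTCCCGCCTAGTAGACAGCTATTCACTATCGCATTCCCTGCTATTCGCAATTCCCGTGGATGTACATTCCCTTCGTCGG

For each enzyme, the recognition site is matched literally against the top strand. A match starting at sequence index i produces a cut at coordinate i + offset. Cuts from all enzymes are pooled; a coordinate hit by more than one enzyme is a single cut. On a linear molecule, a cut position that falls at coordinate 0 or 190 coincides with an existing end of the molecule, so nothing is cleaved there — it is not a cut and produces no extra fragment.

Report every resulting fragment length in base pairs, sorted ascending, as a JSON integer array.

Site scan:
  OquI AGTAGACA/6: at [12, 65, 120] ⇒ [18, 71, 126]
  NpsII ATTCCC/3: at [38, 75, 103, 110, 143, 160, 176] ⇒ [41, 78, 106, 113, 146, 163, 179]
  EstII CGTCG/1: at [7, 23, 32, 44, 90, 93, 96, 184] ⇒ [8, 24, 33, 45, 91, 94, 97, 185]
  TgoX GCTATTC/1: at [81, 128, 150] ⇒ [82, 129, 151]

Pooled cuts: [8, 18, 24, 33, 41, 45, 71, 78, 82, 91, 94, 97, 106, 113, 126, 129, 146, 151, 163, 179, 185]

Fragments:
  [0,8): 8 bp
  [8,18): 10 bp
  [18,24): 6 bp
  [24,33): 9 bp
  [33,41): 8 bp
  [41,45): 4 bp
  [45,71): 26 bp
  [71,78): 7 bp
  [78,82): 4 bp
  [82,91): 9 bp
  [91,94): 3 bp
  [94,97): 3 bp
  [97,106): 9 bp
  [106,113): 7 bp
  [113,126): 13 bp
  [126,129): 3 bp
  [129,146): 17 bp
  [146,151): 5 bp
  [151,163): 12 bp
  [163,179): 16 bp
  [179,185): 6 bp
  [185,190): 5 bp

[3,3,3,4,4,5,5,6,6,7,7,8,8,9,9,9,10,12,13,16,17,26]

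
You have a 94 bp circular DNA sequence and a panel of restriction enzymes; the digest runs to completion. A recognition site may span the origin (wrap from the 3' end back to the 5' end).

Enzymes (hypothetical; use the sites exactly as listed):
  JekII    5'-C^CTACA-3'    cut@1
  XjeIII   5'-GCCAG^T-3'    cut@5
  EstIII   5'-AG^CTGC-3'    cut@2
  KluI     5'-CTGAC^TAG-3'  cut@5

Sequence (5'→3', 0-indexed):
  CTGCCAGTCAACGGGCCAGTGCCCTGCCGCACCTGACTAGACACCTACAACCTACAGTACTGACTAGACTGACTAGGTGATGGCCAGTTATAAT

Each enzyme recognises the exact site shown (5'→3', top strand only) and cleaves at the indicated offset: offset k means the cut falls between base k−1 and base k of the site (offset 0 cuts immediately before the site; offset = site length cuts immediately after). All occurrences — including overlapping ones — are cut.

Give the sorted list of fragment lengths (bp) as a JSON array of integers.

Per-enzyme occurrences:
  JekII CCTACA/1: at [43, 50] ⇒ [44, 51]
  XjeIII GCCAGT/5: at [2, 14, 82] ⇒ [7, 19, 87]
  EstIII (AGCTGC, off=2): no sites
  KluI CTGACTAG/5: at [32, 59, 68] ⇒ [37, 64, 73]

All cut coordinates (distinct, sorted): [7, 19, 37, 44, 51, 64, 73, 87]

Fragment lengths:
  7→19: 12 bp
  19→37: 18 bp
  37→44: 7 bp
  44→51: 7 bp
  51→64: 13 bp
  64→73: 9 bp
  73→87: 14 bp
  87→7 (wrap): 94-87+7 = 14 bp

[7,7,9,12,13,14,14,18]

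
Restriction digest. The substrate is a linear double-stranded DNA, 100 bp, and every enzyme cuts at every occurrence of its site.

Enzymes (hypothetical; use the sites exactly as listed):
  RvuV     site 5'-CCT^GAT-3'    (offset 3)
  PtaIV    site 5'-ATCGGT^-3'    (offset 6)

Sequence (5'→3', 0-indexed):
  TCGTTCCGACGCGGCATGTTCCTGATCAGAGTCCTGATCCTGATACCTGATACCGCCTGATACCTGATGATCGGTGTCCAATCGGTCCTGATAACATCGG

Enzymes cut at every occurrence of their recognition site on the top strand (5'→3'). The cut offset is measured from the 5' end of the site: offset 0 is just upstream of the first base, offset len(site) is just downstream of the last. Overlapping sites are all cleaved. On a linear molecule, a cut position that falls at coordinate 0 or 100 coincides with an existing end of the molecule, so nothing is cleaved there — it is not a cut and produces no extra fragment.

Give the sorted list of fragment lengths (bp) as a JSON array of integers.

Per-enzyme occurrences:
  RvuV (CCTGAT, off=3): starts [20, 32, 38, 45, 55, 62, 86] → cuts [23, 35, 41, 48, 58, 65, 89]
  PtaIV (ATCGGT, off=6): starts [69, 80] → cuts [75, 86]

Pooled cuts: [23, 35, 41, 48, 58, 65, 75, 86, 89]

Fragments:
  [0,23): 23 bp
  [23,35): 12 bp
  [35,41): 6 bp
  [41,48): 7 bp
  [48,58): 10 bp
  [58,65): 7 bp
  [65,75): 10 bp
  [75,86): 11 bp
  [86,89): 3 bp
  [89,100): 11 bp

[3,6,7,7,10,10,11,11,12,23]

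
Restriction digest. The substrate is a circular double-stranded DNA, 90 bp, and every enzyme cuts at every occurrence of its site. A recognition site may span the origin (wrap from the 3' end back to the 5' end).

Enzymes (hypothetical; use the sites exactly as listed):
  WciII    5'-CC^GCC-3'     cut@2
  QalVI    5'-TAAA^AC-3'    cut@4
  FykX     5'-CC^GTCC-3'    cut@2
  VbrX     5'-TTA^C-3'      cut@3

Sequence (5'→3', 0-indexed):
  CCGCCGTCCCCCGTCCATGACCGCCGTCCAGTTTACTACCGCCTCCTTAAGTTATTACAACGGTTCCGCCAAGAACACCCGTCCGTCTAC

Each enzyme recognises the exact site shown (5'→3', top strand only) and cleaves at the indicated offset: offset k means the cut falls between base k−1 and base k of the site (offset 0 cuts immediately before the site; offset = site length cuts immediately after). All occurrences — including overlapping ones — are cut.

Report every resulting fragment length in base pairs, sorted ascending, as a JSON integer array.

Site scan:
  WciII CCGCC/2: at [0, 20, 38, 65] ⇒ [2, 22, 40, 67]
  QalVI (TAAAAC, off=4): no sites
  FykX CCGTCC/2: at [3, 10, 23, 78] ⇒ [5, 12, 25, 80]
  VbrX TTAC/3: at [32, 54] ⇒ [35, 57]

Pooled cuts: [2, 5, 12, 22, 25, 35, 40, 57, 67, 80]

Fragments:
  2→5: 3 bp
  5→12: 7 bp
  12→22: 10 bp
  22→25: 3 bp
  25→35: 10 bp
  35→40: 5 bp
  40→57: 17 bp
  57→67: 10 bp
  67→80: 13 bp
  80→2 (wrap): 90-80+2 = 12 bp

[3,3,5,7,10,10,10,12,13,17]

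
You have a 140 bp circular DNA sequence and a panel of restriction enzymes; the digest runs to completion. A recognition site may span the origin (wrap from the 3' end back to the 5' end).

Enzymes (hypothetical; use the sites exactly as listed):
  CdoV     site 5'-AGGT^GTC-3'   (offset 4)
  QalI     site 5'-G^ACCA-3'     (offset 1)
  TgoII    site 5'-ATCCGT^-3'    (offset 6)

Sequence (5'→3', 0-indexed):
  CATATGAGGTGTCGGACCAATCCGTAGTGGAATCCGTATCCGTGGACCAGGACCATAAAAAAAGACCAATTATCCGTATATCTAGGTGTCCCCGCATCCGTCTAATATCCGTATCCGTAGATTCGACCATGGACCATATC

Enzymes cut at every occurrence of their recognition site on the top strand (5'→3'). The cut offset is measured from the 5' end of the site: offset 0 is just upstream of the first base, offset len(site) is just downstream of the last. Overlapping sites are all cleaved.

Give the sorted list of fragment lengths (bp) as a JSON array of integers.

Scan for sites:
  CdoV AGGTGTC/4: at [6, 83] ⇒ [10, 87]
  QalI GACCA/1: at [14, 44, 50, 63, 124, 131] ⇒ [15, 45, 51, 64, 125, 132]
  TgoII ATCCGT/6: at [19, 31, 37, 71, 95, 106, 112] ⇒ [25, 37, 43, 77, 101, 112, 118]

Pooled cuts: [10, 15, 25, 37, 43, 45, 51, 64, 77, 87, 101, 112, 118, 125, 132]

Fragment lengths:
  10→15: 5 bp
  15→25: 10 bp
  25→37: 12 bp
  37→43: 6 bp
  43→45: 2 bp
  45→51: 6 bp
  51→64: 13 bp
  64→77: 13 bp
  77→87: 10 bp
  87→101: 14 bp
  101→112: 11 bp
  112→118: 6 bp
  118→125: 7 bp
  125→132: 7 bp
  132→10 (wrap): 140-132+10 = 18 bp

[2,5,6,6,6,7,7,10,10,11,12,13,13,14,18]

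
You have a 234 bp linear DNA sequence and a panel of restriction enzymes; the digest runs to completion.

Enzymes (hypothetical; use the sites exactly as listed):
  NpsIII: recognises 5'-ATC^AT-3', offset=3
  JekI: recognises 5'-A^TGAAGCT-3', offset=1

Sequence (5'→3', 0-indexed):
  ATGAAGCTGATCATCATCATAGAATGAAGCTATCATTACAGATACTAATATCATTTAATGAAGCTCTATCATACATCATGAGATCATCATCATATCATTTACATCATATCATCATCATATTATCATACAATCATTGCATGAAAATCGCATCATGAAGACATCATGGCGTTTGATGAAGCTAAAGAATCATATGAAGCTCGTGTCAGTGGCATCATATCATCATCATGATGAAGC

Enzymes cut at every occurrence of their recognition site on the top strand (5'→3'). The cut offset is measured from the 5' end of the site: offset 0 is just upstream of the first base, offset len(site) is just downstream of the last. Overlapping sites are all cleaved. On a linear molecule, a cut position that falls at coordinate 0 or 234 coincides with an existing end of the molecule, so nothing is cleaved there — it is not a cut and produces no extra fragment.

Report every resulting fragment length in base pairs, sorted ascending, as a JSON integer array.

Scan for sites:
  NpsIII (ATCAT, off=3): starts [9, 12, 15, 31, 49, 67, 74, 82, 85, 88, 93, 102, 107, 110, 113, 121, 129, 148, 159, 185, 210, 215, 218, 221] → cuts [12, 15, 18, 34, 52, 70, 77, 85, 88, 91, 96, 105, 110, 113, 116, 124, 132, 151, 162, 188, 213, 218, 221, 224]
  JekI (ATGAAGCT, off=1): starts [0, 23, 57, 172, 190] → cuts [1, 24, 58, 173, 191]

All cut coordinates (distinct, sorted): [1, 12, 15, 18, 24, 34, 52, 58, 70, 77, 85, 88, 91, 96, 105, 110, 113, 116, 124, 132, 151, 162, 173, 188, 191, 213, 218, 221, 224]

Fragments:
  [0,1): 1 bp
  [1,12): 11 bp
  [12,15): 3 bp
  [15,18): 3 bp
  [18,24): 6 bp
  [24,34): 10 bp
  [34,52): 18 bp
  [52,58): 6 bp
  [58,70): 12 bp
  [70,77): 7 bp
  [77,85): 8 bp
  [85,88): 3 bp
  [88,91): 3 bp
  [91,96): 5 bp
  [96,105): 9 bp
  [105,110): 5 bp
  [110,113): 3 bp
  [113,116): 3 bp
  [116,124): 8 bp
  [124,132): 8 bp
  [132,151): 19 bp
  [151,162): 11 bp
  [162,173): 11 bp
  [173,188): 15 bp
  [188,191): 3 bp
  [191,213): 22 bp
  [213,218): 5 bp
  [218,221): 3 bp
  [221,224): 3 bp
  [224,234): 10 bp

[1,3,3,3,3,3,3,3,3,3,5,5,5,6,6,7,8,8,8,9,10,10,11,11,11,12,15,18,19,22]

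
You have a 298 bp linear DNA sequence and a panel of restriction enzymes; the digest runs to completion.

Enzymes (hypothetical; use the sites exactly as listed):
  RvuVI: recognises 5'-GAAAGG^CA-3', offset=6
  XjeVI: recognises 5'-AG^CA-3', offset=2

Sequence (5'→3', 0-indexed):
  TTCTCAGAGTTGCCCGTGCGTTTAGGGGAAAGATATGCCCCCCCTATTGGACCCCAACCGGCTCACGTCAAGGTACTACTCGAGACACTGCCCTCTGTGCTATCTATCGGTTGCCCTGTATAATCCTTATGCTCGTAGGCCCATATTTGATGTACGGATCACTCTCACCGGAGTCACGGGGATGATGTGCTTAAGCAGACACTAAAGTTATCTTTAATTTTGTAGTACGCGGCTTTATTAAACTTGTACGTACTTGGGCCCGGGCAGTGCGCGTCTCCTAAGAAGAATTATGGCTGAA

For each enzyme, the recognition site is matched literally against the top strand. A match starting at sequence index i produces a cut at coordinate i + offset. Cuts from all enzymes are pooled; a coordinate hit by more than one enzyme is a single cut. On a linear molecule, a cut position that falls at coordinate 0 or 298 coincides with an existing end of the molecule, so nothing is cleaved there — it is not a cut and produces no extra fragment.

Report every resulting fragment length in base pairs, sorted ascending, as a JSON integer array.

Per-enzyme occurrences:
  RvuVI (GAAAGGCA, off=6): no sites
  XjeVI (AGCA, off=2): starts [193] → cuts [195]

Pooled cuts: [195]

Fragment lengths:
  [0,195): 195 bp
  [195,298): 103 bp

[103,195]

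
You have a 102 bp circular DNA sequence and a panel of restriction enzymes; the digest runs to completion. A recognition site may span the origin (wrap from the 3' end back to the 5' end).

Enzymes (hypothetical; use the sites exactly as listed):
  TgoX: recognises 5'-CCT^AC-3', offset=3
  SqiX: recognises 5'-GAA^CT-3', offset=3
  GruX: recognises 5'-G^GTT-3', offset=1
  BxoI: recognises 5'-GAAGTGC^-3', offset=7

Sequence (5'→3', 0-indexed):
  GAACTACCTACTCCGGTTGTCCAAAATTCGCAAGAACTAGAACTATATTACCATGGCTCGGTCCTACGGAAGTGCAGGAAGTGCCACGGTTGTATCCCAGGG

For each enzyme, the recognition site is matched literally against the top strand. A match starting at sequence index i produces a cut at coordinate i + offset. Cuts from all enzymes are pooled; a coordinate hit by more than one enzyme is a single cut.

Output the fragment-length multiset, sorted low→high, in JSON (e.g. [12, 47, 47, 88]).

[4,6,6,6,9,10,17,21,23]

Site scan:
  TgoX (CCTAC, off=3): starts [6, 62] → cuts [9, 65]
  SqiX (GAACT, off=3): starts [0, 33, 39] → cuts [3, 36, 42]
  GruX (GGTT, off=1): starts [14, 87] → cuts [15, 88]
  BxoI (GAAGTGC, off=7): starts [68, 77] → cuts [75, 84]

All cut coordinates (distinct, sorted): [3, 9, 15, 36, 42, 65, 75, 84, 88]

Fragments:
  3→9: 6 bp
  9→15: 6 bp
  15→36: 21 bp
  36→42: 6 bp
  42→65: 23 bp
  65→75: 10 bp
  75→84: 9 bp
  84→88: 4 bp
  88→3 (wrap): 102-88+3 = 17 bp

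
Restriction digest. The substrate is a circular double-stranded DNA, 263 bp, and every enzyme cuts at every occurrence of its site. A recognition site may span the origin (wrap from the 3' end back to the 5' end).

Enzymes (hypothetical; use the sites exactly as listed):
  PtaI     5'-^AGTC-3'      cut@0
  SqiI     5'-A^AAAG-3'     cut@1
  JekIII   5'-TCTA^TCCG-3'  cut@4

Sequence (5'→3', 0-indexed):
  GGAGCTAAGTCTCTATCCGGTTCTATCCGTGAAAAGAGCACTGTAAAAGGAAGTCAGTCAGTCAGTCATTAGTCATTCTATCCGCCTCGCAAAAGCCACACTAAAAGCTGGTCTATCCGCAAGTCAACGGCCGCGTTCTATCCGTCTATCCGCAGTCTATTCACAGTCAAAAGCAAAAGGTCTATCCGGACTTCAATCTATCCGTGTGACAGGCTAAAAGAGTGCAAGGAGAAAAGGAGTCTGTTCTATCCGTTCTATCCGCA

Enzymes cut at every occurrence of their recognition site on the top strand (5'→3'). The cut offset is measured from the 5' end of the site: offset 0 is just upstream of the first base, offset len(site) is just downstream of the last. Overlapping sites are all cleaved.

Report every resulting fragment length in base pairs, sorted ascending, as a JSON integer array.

Site scan:
  PtaI AGTC/0: at [7, 51, 55, 59, 63, 70, 121, 153, 164, 237] ⇒ [7, 51, 55, 59, 63, 70, 121, 153, 164, 237]
  SqiI AAAAG/1: at [31, 44, 90, 102, 168, 174, 215, 231] ⇒ [32, 45, 91, 103, 169, 175, 216, 232]
  JekIII TCTATCCG/4: at [11, 21, 76, 111, 136, 144, 180, 196, 244, 253] ⇒ [15, 25, 80, 115, 140, 148, 184, 200, 248, 257]

Pooled cuts: [7, 15, 25, 32, 45, 51, 55, 59, 63, 70, 80, 91, 103, 115, 121, 140, 148, 153, 164, 169, 175, 184, 200, 216, 232, 237, 248, 257]

Fragments:
  7→15: 8 bp
  15→25: 10 bp
  25→32: 7 bp
  32→45: 13 bp
  45→51: 6 bp
  51→55: 4 bp
  55→59: 4 bp
  59→63: 4 bp
  63→70: 7 bp
  70→80: 10 bp
  80→91: 11 bp
  91→103: 12 bp
  103→115: 12 bp
  115→121: 6 bp
  121→140: 19 bp
  140→148: 8 bp
  148→153: 5 bp
  153→164: 11 bp
  164→169: 5 bp
  169→175: 6 bp
  175→184: 9 bp
  184→200: 16 bp
  200→216: 16 bp
  216→232: 16 bp
  232→237: 5 bp
  237→248: 11 bp
  248→257: 9 bp
  257→7 (wrap): 263-257+7 = 13 bp

[4,4,4,5,5,5,6,6,6,7,7,8,8,9,9,10,10,11,11,11,12,12,13,13,16,16,16,19]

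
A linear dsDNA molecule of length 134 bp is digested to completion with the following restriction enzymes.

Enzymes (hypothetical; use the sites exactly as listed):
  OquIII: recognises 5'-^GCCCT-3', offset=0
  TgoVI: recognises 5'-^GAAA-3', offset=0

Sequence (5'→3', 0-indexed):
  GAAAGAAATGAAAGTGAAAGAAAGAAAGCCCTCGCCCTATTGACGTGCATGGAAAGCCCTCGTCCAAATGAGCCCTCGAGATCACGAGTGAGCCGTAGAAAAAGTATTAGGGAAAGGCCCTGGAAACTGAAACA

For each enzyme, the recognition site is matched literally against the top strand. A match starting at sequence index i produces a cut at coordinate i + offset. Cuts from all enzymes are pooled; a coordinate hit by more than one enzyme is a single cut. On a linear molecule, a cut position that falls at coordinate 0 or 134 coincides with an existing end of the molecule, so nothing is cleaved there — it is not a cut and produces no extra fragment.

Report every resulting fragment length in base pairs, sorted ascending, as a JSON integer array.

Per-enzyme occurrences:
  OquIII (GCCCT, off=0): starts [27, 33, 55, 71, 116] → cuts [27, 33, 55, 71, 116]
  TgoVI (GAAA, off=0): starts [0, 4, 9, 15, 19, 23, 51, 97, 111, 122, 128] → cuts [4, 9, 15, 19, 23, 51, 97, 111, 122, 128] (position 0 is a terminus of the linear molecule — no cut)

All cut coordinates (distinct, sorted): [4, 9, 15, 19, 23, 27, 33, 51, 55, 71, 97, 111, 116, 122, 128]

Fragments:
  [0,4): 4 bp
  [4,9): 5 bp
  [9,15): 6 bp
  [15,19): 4 bp
  [19,23): 4 bp
  [23,27): 4 bp
  [27,33): 6 bp
  [33,51): 18 bp
  [51,55): 4 bp
  [55,71): 16 bp
  [71,97): 26 bp
  [97,111): 14 bp
  [111,116): 5 bp
  [116,122): 6 bp
  [122,128): 6 bp
  [128,134): 6 bp

[4,4,4,4,4,5,5,6,6,6,6,6,14,16,18,26]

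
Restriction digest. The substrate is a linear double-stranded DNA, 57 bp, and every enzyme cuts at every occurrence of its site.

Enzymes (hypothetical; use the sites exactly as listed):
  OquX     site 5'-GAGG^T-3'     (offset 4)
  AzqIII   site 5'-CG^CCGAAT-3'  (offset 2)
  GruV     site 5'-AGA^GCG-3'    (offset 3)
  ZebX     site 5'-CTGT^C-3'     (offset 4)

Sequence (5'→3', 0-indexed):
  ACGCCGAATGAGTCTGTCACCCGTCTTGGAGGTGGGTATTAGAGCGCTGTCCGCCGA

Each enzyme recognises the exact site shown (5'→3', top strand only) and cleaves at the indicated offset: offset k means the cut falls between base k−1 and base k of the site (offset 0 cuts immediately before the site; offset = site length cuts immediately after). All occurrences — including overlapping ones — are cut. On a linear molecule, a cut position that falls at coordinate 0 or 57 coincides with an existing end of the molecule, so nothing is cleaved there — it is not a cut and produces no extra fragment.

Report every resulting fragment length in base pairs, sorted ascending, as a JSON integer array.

[3,7,7,11,14,15]

Site scan:
  OquX GAGGT/4: at [28] ⇒ [32]
  AzqIII CGCCGAAT/2: at [1] ⇒ [3]
  GruV AGAGCG/3: at [40] ⇒ [43]
  ZebX CTGTC/4: at [13, 46] ⇒ [17, 50]

All cut coordinates (distinct, sorted): [3, 17, 32, 43, 50]

Fragments:
  [0,3): 3 bp
  [3,17): 14 bp
  [17,32): 15 bp
  [32,43): 11 bp
  [43,50): 7 bp
  [50,57): 7 bp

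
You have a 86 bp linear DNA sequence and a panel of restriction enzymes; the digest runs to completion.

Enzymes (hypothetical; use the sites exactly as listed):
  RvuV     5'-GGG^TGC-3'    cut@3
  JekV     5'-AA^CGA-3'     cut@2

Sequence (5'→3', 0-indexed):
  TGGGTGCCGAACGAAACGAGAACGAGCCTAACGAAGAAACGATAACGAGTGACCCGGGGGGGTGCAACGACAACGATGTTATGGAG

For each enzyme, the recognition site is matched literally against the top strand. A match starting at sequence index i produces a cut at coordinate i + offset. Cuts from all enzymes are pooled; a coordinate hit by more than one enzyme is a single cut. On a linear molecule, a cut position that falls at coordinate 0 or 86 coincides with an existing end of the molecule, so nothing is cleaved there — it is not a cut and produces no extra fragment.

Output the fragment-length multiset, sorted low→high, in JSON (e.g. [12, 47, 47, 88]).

[4,5,5,6,6,6,7,8,9,13,17]

Per-enzyme occurrences:
  RvuV (GGGTGC, off=3): starts [1, 59] → cuts [4, 62]
  JekV (AACGA, off=2): starts [9, 14, 20, 29, 37, 43, 65, 71] → cuts [11, 16, 22, 31, 39, 45, 67, 73]

All cut coordinates (distinct, sorted): [4, 11, 16, 22, 31, 39, 45, 62, 67, 73]

Fragments:
  [0,4): 4 bp
  [4,11): 7 bp
  [11,16): 5 bp
  [16,22): 6 bp
  [22,31): 9 bp
  [31,39): 8 bp
  [39,45): 6 bp
  [45,62): 17 bp
  [62,67): 5 bp
  [67,73): 6 bp
  [73,86): 13 bp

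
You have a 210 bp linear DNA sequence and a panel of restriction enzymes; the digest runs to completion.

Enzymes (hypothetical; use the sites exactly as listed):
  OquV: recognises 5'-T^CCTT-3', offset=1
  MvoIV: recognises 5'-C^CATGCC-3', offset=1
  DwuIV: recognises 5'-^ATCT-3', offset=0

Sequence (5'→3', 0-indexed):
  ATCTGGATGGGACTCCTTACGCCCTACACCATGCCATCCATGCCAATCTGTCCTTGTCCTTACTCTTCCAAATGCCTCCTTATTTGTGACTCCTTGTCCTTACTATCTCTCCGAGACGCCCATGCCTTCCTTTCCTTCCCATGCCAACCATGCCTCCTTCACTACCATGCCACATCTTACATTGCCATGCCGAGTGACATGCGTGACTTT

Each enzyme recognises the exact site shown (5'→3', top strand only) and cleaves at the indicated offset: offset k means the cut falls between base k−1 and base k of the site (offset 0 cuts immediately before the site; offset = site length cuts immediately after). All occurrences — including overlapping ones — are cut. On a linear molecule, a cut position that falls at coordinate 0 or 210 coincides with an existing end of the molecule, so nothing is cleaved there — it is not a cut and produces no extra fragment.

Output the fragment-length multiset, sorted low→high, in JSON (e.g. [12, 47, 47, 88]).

[5,6,6,6,6,7,7,7,8,8,9,9,10,12,14,14,15,16,20,25]

Per-enzyme occurrences:
  OquV TCCTT/1: at [13, 50, 56, 76, 90, 96, 127, 132, 154] ⇒ [14, 51, 57, 77, 91, 97, 128, 133, 155]
  MvoIV CCATGCC/1: at [28, 37, 119, 138, 147, 164, 184] ⇒ [29, 38, 120, 139, 148, 165, 185]
  DwuIV ATCT/0: at [0, 45, 104, 173] ⇒ [45, 104, 173] (position 0 is a terminus of the linear molecule — no cut)

Pooled cuts: [14, 29, 38, 45, 51, 57, 77, 91, 97, 104, 120, 128, 133, 139, 148, 155, 165, 173, 185]

Fragment lengths:
  [0,14): 14 bp
  [14,29): 15 bp
  [29,38): 9 bp
  [38,45): 7 bp
  [45,51): 6 bp
  [51,57): 6 bp
  [57,77): 20 bp
  [77,91): 14 bp
  [91,97): 6 bp
  [97,104): 7 bp
  [104,120): 16 bp
  [120,128): 8 bp
  [128,133): 5 bp
  [133,139): 6 bp
  [139,148): 9 bp
  [148,155): 7 bp
  [155,165): 10 bp
  [165,173): 8 bp
  [173,185): 12 bp
  [185,210): 25 bp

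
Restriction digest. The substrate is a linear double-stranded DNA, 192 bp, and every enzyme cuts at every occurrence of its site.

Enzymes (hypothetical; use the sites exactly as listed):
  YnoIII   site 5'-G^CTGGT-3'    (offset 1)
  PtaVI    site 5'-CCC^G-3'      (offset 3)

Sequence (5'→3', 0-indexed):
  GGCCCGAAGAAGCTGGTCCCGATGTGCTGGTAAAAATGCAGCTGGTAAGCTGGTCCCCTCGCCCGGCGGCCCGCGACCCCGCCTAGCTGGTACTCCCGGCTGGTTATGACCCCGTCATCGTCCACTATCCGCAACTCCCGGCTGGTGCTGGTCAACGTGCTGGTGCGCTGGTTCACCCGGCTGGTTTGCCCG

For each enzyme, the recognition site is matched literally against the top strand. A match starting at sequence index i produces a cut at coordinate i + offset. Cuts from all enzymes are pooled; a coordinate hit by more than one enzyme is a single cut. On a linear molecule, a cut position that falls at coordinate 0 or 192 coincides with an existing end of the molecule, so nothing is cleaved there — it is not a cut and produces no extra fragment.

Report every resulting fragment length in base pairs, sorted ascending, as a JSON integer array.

[1,2,2,2,5,6,6,6,7,8,8,8,8,8,11,11,11,12,14,15,15,26]

Scan for sites:
  YnoIII GCTGGT/1: at [11, 25, 40, 48, 85, 98, 140, 146, 158, 166, 179] ⇒ [12, 26, 41, 49, 86, 99, 141, 147, 159, 167, 180]
  PtaVI CCCG/3: at [2, 17, 61, 69, 77, 94, 110, 136, 175, 188] ⇒ [5, 20, 64, 72, 80, 97, 113, 139, 178, 191]

All cut coordinates (distinct, sorted): [5, 12, 20, 26, 41, 49, 64, 72, 80, 86, 97, 99, 113, 139, 141, 147, 159, 167, 178, 180, 191]

Fragment lengths:
  [0,5): 5 bp
  [5,12): 7 bp
  [12,20): 8 bp
  [20,26): 6 bp
  [26,41): 15 bp
  [41,49): 8 bp
  [49,64): 15 bp
  [64,72): 8 bp
  [72,80): 8 bp
  [80,86): 6 bp
  [86,97): 11 bp
  [97,99): 2 bp
  [99,113): 14 bp
  [113,139): 26 bp
  [139,141): 2 bp
  [141,147): 6 bp
  [147,159): 12 bp
  [159,167): 8 bp
  [167,178): 11 bp
  [178,180): 2 bp
  [180,191): 11 bp
  [191,192): 1 bp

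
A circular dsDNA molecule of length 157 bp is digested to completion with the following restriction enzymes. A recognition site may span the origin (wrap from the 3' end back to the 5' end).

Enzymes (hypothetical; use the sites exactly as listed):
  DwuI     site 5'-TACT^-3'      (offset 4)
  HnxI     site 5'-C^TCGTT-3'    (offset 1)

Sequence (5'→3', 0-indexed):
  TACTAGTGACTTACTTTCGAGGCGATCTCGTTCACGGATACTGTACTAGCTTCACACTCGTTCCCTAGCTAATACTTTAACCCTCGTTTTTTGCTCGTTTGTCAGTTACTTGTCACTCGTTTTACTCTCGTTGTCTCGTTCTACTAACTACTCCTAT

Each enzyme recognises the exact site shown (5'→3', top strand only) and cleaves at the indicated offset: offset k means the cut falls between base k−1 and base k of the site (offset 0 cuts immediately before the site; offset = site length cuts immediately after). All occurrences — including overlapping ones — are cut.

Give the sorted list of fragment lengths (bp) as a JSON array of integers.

Per-enzyme occurrences:
  DwuI (TACT, off=4): starts [0, 11, 38, 43, 72, 106, 122, 141, 148] → cuts [4, 15, 42, 47, 76, 110, 126, 145, 152]
  HnxI (CTCGTT, off=1): starts [26, 56, 82, 93, 115, 126, 134] → cuts [27, 57, 83, 94, 116, 127, 135]

Pooled cuts: [4, 15, 27, 42, 47, 57, 76, 83, 94, 110, 116, 126, 127, 135, 145, 152]

Fragments:
  4→15: 11 bp
  15→27: 12 bp
  27→42: 15 bp
  42→47: 5 bp
  47→57: 10 bp
  57→76: 19 bp
  76→83: 7 bp
  83→94: 11 bp
  94→110: 16 bp
  110→116: 6 bp
  116→126: 10 bp
  126→127: 1 bp
  127→135: 8 bp
  135→145: 10 bp
  145→152: 7 bp
  152→4 (wrap): 157-152+4 = 9 bp

[1,5,6,7,7,8,9,10,10,10,11,11,12,15,16,19]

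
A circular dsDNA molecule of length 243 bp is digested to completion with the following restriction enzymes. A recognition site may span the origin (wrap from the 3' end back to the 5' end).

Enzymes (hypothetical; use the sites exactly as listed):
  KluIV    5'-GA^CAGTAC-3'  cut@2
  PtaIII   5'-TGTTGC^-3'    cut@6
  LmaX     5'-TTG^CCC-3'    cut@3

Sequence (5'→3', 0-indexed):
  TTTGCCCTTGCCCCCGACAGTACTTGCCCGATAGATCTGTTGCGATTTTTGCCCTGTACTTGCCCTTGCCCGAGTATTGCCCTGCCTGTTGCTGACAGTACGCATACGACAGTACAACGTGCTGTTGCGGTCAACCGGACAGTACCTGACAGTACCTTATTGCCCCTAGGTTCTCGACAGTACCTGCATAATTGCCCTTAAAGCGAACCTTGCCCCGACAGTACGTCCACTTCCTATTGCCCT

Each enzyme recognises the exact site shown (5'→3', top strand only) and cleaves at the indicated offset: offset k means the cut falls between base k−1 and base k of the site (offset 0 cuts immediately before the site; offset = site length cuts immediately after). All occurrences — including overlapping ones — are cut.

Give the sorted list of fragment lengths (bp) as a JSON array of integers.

Scan for sites:
  KluIV (GACAGTAC, off=2): starts [15, 93, 107, 137, 147, 175, 216] → cuts [17, 95, 109, 139, 149, 177, 218]
  PtaIII (TGTTGC, off=6): starts [37, 86, 122] → cuts [43, 92, 128]
  LmaX (TTGCCC, off=3): starts [1, 7, 23, 48, 59, 65, 76, 159, 191, 209, 236] → cuts [4, 10, 26, 51, 62, 68, 79, 162, 194, 212, 239]

All cut coordinates (distinct, sorted): [4, 10, 17, 26, 43, 51, 62, 68, 79, 92, 95, 109, 128, 139, 149, 162, 177, 194, 212, 218, 239]

Fragments:
  4→10: 6 bp
  10→17: 7 bp
  17→26: 9 bp
  26→43: 17 bp
  43→51: 8 bp
  51→62: 11 bp
  62→68: 6 bp
  68→79: 11 bp
  79→92: 13 bp
  92→95: 3 bp
  95→109: 14 bp
  109→128: 19 bp
  128→139: 11 bp
  139→149: 10 bp
  149→162: 13 bp
  162→177: 15 bp
  177→194: 17 bp
  194→212: 18 bp
  212→218: 6 bp
  218→239: 21 bp
  239→4 (wrap): 243-239+4 = 8 bp

[3,6,6,6,7,8,8,9,10,11,11,11,13,13,14,15,17,17,18,19,21]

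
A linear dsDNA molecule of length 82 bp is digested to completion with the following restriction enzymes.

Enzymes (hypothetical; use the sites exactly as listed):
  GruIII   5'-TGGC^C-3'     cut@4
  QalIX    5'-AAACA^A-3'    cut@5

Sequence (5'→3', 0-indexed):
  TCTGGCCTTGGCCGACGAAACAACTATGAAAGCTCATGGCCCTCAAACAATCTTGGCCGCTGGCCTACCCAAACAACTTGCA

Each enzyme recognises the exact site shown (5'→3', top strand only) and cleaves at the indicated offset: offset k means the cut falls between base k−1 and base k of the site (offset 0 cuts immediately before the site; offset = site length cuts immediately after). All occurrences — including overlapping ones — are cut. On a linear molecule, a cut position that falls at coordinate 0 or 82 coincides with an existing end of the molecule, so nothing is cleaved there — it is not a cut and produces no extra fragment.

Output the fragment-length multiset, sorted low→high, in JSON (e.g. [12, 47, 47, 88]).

Per-enzyme occurrences:
  GruIII TGGCC/4: at [2, 8, 36, 53, 60] ⇒ [6, 12, 40, 57, 64]
  QalIX AAACAA/5: at [17, 44, 70] ⇒ [22, 49, 75]

All cut coordinates (distinct, sorted): [6, 12, 22, 40, 49, 57, 64, 75]

Fragment lengths:
  [0,6): 6 bp
  [6,12): 6 bp
  [12,22): 10 bp
  [22,40): 18 bp
  [40,49): 9 bp
  [49,57): 8 bp
  [57,64): 7 bp
  [64,75): 11 bp
  [75,82): 7 bp

[6,6,7,7,8,9,10,11,18]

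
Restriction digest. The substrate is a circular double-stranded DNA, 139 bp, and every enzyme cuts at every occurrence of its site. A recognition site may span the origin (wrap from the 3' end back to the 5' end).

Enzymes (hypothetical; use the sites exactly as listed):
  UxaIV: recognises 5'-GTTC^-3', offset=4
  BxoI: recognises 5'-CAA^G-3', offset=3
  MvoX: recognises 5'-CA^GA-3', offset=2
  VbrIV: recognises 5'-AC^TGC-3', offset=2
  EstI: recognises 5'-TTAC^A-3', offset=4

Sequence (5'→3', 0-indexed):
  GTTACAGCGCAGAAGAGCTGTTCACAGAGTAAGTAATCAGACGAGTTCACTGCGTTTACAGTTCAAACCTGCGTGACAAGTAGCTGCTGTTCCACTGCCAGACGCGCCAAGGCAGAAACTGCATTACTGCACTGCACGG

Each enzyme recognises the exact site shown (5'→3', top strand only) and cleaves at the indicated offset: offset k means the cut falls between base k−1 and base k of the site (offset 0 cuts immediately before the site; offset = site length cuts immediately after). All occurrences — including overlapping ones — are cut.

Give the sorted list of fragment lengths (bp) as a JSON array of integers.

[2,3,3,4,5,5,5,5,6,8,9,9,10,12,12,13,13,15]

Per-enzyme occurrences:
  UxaIV GTTC/4: at [19, 44, 60, 88] ⇒ [23, 48, 64, 92]
  BxoI CAAG/3: at [76, 107] ⇒ [79, 110]
  MvoX CAGA/2: at [9, 24, 37, 98, 112] ⇒ [11, 26, 39, 100, 114]
  VbrIV ACTGC/2: at [48, 93, 117, 125, 130] ⇒ [50, 95, 119, 127, 132]
  EstI TTACA/4: at [1, 55] ⇒ [5, 59]

Pooled cuts: [5, 11, 23, 26, 39, 48, 50, 59, 64, 79, 92, 95, 100, 110, 114, 119, 127, 132]

Fragment lengths:
  5→11: 6 bp
  11→23: 12 bp
  23→26: 3 bp
  26→39: 13 bp
  39→48: 9 bp
  48→50: 2 bp
  50→59: 9 bp
  59→64: 5 bp
  64→79: 15 bp
  79→92: 13 bp
  92→95: 3 bp
  95→100: 5 bp
  100→110: 10 bp
  110→114: 4 bp
  114→119: 5 bp
  119→127: 8 bp
  127→132: 5 bp
  132→5 (wrap): 139-132+5 = 12 bp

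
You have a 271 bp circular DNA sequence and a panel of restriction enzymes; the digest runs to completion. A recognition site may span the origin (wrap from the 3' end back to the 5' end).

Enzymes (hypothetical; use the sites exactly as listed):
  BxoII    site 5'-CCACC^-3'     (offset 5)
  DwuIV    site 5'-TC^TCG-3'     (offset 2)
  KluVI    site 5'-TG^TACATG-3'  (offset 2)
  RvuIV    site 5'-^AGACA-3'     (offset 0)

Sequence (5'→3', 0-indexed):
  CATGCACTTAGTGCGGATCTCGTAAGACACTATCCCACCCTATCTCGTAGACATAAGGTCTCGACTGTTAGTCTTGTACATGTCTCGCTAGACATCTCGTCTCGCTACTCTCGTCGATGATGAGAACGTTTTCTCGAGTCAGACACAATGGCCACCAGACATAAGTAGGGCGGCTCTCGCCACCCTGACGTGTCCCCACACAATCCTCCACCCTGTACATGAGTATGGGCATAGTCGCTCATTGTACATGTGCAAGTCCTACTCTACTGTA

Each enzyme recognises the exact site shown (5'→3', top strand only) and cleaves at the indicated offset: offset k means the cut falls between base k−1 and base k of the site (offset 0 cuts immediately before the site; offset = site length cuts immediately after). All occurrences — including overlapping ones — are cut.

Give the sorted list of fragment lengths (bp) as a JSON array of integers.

[3,4,5,5,5,5,7,7,8,8,9,12,15,16,16,20,21,23,25,28,29]

Site scan:
  BxoII (CCACC, off=5): starts [34, 151, 179, 207] → cuts [39, 156, 184, 212]
  DwuIV (TCTCG, off=2): starts [17, 42, 58, 82, 94, 99, 108, 131, 174] → cuts [19, 44, 60, 84, 96, 101, 110, 133, 176]
  KluVI (TGTACATG, off=2): starts [74, 213, 242, 267] → cuts [76, 215, 244, 269]
  RvuIV (AGACA, off=0): starts [24, 48, 89, 140, 156] → cuts [24, 48, 89, 140, 156]

Pooled cuts: [19, 24, 39, 44, 48, 60, 76, 84, 89, 96, 101, 110, 133, 140, 156, 176, 184, 212, 215, 244, 269]

Fragments:
  19→24: 5 bp
  24→39: 15 bp
  39→44: 5 bp
  44→48: 4 bp
  48→60: 12 bp
  60→76: 16 bp
  76→84: 8 bp
  84→89: 5 bp
  89→96: 7 bp
  96→101: 5 bp
  101→110: 9 bp
  110→133: 23 bp
  133→140: 7 bp
  140→156: 16 bp
  156→176: 20 bp
  176→184: 8 bp
  184→212: 28 bp
  212→215: 3 bp
  215→244: 29 bp
  244→269: 25 bp
  269→19 (wrap): 271-269+19 = 21 bp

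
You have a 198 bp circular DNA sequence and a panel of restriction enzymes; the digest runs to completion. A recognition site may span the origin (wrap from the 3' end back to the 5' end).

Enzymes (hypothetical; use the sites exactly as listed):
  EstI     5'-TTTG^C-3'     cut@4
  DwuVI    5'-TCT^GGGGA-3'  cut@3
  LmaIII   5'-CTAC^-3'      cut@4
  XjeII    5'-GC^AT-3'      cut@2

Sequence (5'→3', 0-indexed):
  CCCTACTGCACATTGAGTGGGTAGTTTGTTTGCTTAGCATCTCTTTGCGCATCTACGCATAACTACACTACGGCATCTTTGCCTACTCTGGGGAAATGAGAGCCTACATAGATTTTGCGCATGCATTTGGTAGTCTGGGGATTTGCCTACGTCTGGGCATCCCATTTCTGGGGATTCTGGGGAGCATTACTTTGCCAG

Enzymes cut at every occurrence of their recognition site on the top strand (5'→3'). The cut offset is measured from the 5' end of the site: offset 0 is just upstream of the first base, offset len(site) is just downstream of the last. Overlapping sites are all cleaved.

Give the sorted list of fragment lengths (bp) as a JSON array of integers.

[2,3,3,3,3,4,5,5,5,6,6,7,7,8,8,9,9,9,9,10,10,11,12,18,26]

Scan for sites:
  EstI TTTGC/4: at [28, 43, 77, 113, 141, 190] ⇒ [32, 47, 81, 117, 145, 194]
  DwuVI TCTGGGGA/3: at [86, 133, 166, 175] ⇒ [89, 136, 169, 178]
  LmaIII CTAC/4: at [2, 52, 62, 67, 82, 103, 146] ⇒ [6, 56, 66, 71, 86, 107, 150]
  XjeII GCAT/2: at [36, 48, 56, 72, 118, 122, 156, 183] ⇒ [38, 50, 58, 74, 120, 124, 158, 185]

All cut coordinates (distinct, sorted): [6, 32, 38, 47, 50, 56, 58, 66, 71, 74, 81, 86, 89, 107, 117, 120, 124, 136, 145, 150, 158, 169, 178, 185, 194]

Fragments:
  6→32: 26 bp
  32→38: 6 bp
  38→47: 9 bp
  47→50: 3 bp
  50→56: 6 bp
  56→58: 2 bp
  58→66: 8 bp
  66→71: 5 bp
  71→74: 3 bp
  74→81: 7 bp
  81→86: 5 bp
  86→89: 3 bp
  89→107: 18 bp
  107→117: 10 bp
  117→120: 3 bp
  120→124: 4 bp
  124→136: 12 bp
  136→145: 9 bp
  145→150: 5 bp
  150→158: 8 bp
  158→169: 11 bp
  169→178: 9 bp
  178→185: 7 bp
  185→194: 9 bp
  194→6 (wrap): 198-194+6 = 10 bp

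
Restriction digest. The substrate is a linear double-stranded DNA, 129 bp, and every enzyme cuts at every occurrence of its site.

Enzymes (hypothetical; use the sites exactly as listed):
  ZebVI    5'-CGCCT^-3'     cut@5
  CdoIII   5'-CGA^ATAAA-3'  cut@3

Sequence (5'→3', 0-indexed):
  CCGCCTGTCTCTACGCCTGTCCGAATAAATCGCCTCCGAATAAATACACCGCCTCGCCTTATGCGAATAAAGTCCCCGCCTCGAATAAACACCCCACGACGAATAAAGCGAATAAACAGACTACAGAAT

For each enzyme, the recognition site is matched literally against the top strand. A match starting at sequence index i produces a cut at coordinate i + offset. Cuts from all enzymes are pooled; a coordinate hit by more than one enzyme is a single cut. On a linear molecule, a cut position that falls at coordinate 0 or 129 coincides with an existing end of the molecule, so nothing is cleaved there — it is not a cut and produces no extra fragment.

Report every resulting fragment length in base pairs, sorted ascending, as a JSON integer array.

Scan for sites:
  ZebVI CGCCT/5: at [1, 13, 30, 49, 54, 76] ⇒ [6, 18, 35, 54, 59, 81]
  CdoIII CGAATAAA/3: at [21, 36, 63, 81, 99, 108] ⇒ [24, 39, 66, 84, 102, 111]

All cut coordinates (distinct, sorted): [6, 18, 24, 35, 39, 54, 59, 66, 81, 84, 102, 111]

Fragments:
  [0,6): 6 bp
  [6,18): 12 bp
  [18,24): 6 bp
  [24,35): 11 bp
  [35,39): 4 bp
  [39,54): 15 bp
  [54,59): 5 bp
  [59,66): 7 bp
  [66,81): 15 bp
  [81,84): 3 bp
  [84,102): 18 bp
  [102,111): 9 bp
  [111,129): 18 bp

[3,4,5,6,6,7,9,11,12,15,15,18,18]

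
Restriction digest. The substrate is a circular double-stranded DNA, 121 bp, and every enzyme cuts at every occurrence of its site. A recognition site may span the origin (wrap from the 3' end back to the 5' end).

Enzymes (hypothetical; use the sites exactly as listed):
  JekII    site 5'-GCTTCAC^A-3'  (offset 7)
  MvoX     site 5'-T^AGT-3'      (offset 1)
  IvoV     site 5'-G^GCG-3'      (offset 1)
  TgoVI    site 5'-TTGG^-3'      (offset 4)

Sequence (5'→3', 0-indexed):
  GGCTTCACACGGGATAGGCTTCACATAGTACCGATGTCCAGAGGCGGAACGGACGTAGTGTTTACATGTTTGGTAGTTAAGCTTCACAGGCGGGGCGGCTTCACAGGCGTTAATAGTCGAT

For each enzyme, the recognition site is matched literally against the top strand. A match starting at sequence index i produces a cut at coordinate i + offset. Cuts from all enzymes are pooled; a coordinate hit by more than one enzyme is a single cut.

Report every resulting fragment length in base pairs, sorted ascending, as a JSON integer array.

Per-enzyme occurrences:
  JekII (GCTTCACA, off=7): starts [1, 17, 80, 97] → cuts [8, 24, 87, 104]
  MvoX (TAGT, off=1): starts [25, 55, 73, 113] → cuts [26, 56, 74, 114]
  IvoV (GGCG, off=1): starts [42, 88, 93, 105] → cuts [43, 89, 94, 106]
  TgoVI (TTGG, off=4): starts [69] → cuts [73]

Pooled cuts: [8, 24, 26, 43, 56, 73, 74, 87, 89, 94, 104, 106, 114]

Fragment lengths:
  8→24: 16 bp
  24→26: 2 bp
  26→43: 17 bp
  43→56: 13 bp
  56→73: 17 bp
  73→74: 1 bp
  74→87: 13 bp
  87→89: 2 bp
  89→94: 5 bp
  94→104: 10 bp
  104→106: 2 bp
  106→114: 8 bp
  114→8 (wrap): 121-114+8 = 15 bp

[1,2,2,2,5,8,10,13,13,15,16,17,17]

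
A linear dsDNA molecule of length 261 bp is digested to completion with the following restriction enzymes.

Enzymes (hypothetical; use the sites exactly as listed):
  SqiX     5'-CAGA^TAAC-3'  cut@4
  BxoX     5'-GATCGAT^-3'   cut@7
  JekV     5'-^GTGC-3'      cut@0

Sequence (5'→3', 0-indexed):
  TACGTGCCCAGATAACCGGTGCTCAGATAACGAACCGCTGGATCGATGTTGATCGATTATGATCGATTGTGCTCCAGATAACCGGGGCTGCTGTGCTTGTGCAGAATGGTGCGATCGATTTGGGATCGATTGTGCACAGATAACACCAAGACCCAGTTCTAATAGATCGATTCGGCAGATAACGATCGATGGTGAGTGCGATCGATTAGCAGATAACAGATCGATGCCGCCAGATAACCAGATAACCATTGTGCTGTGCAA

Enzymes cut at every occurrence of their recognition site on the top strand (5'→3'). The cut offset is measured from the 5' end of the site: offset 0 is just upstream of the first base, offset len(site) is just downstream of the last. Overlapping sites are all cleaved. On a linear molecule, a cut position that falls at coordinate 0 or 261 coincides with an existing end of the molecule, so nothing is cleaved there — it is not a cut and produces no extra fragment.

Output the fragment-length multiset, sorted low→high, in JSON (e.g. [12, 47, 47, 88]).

[1,1,3,5,5,6,6,6,7,8,8,8,9,9,9,9,10,10,10,10,11,11,11,11,12,14,20,31]

Scan for sites:
  SqiX (CAGATAAC, off=4): starts [8, 23, 74, 136, 175, 209, 230, 238] → cuts [12, 27, 78, 140, 179, 213, 234, 242]
  BxoX (GATCGAT, off=7): starts [40, 50, 60, 112, 123, 164, 183, 199, 218] → cuts [47, 57, 67, 119, 130, 171, 190, 206, 225]
  JekV (GTGC, off=0): starts [3, 18, 68, 92, 98, 108, 131, 195, 250, 255] → cuts [3, 18, 68, 92, 98, 108, 131, 195, 250, 255]

All cut coordinates (distinct, sorted): [3, 12, 18, 27, 47, 57, 67, 68, 78, 92, 98, 108, 119, 130, 131, 140, 171, 179, 190, 195, 206, 213, 225, 234, 242, 250, 255]

Fragments:
  [0,3): 3 bp
  [3,12): 9 bp
  [12,18): 6 bp
  [18,27): 9 bp
  [27,47): 20 bp
  [47,57): 10 bp
  [57,67): 10 bp
  [67,68): 1 bp
  [68,78): 10 bp
  [78,92): 14 bp
  [92,98): 6 bp
  [98,108): 10 bp
  [108,119): 11 bp
  [119,130): 11 bp
  [130,131): 1 bp
  [131,140): 9 bp
  [140,171): 31 bp
  [171,179): 8 bp
  [179,190): 11 bp
  [190,195): 5 bp
  [195,206): 11 bp
  [206,213): 7 bp
  [213,225): 12 bp
  [225,234): 9 bp
  [234,242): 8 bp
  [242,250): 8 bp
  [250,255): 5 bp
  [255,261): 6 bp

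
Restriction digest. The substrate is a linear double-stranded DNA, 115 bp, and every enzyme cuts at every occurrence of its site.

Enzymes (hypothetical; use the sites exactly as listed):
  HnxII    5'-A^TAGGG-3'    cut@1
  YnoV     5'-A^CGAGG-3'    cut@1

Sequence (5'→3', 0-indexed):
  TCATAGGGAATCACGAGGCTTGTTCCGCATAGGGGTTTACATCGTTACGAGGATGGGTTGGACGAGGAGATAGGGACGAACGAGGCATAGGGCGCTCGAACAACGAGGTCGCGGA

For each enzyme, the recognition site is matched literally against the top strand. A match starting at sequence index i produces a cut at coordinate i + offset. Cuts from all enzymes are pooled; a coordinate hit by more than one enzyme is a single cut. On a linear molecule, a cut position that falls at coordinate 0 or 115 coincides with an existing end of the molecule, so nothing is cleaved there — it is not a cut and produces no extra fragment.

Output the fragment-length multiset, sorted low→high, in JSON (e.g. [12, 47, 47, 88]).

Per-enzyme occurrences:
  HnxII (ATAGGG, off=1): starts [2, 28, 69, 86] → cuts [3, 29, 70, 87]
  YnoV (ACGAGG, off=1): starts [12, 46, 61, 79, 102] → cuts [13, 47, 62, 80, 103]

Pooled cuts: [3, 13, 29, 47, 62, 70, 80, 87, 103]

Fragments:
  [0,3): 3 bp
  [3,13): 10 bp
  [13,29): 16 bp
  [29,47): 18 bp
  [47,62): 15 bp
  [62,70): 8 bp
  [70,80): 10 bp
  [80,87): 7 bp
  [87,103): 16 bp
  [103,115): 12 bp

[3,7,8,10,10,12,15,16,16,18]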